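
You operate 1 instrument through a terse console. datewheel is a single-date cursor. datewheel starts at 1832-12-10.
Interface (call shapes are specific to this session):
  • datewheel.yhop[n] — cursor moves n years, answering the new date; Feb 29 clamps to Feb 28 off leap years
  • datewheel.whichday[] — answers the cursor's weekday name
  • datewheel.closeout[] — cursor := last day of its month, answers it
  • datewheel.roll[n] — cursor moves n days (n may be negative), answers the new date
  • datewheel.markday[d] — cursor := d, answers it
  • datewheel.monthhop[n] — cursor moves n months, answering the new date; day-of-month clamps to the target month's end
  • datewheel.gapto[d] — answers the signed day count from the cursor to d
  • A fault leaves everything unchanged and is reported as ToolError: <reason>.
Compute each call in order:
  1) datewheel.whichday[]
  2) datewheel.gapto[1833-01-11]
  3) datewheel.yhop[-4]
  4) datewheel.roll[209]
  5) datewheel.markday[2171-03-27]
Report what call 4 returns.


Using whichday(), → Monday.
Then gapto on d→1833-01-11: 32.
Using yhop on n→-4, and observe 1828-12-10.
Then roll on n→209, yielding 1829-07-07.
I run markday on d→2171-03-27, and observe 2171-03-27.

Answer: 1829-07-07


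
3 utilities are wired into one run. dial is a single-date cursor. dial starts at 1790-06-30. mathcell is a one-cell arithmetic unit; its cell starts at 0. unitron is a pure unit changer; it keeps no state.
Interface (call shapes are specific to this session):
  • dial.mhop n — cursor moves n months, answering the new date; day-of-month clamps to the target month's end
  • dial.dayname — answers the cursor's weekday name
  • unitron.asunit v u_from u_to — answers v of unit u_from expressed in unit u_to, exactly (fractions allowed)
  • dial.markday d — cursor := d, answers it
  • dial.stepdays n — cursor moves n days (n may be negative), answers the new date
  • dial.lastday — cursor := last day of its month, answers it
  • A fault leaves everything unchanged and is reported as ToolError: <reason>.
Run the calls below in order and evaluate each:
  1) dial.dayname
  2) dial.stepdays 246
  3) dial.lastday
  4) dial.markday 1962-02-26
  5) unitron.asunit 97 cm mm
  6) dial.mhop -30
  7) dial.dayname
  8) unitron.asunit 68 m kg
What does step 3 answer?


CALL dial.dayname[]
RET  Wednesday
CALL dial.stepdays[246]
RET  1791-03-03
CALL dial.lastday[]
RET  1791-03-31
CALL dial.markday[1962-02-26]
RET  1962-02-26
CALL unitron.asunit[97; cm; mm]
RET  970
CALL dial.mhop[-30]
RET  1959-08-26
CALL dial.dayname[]
RET  Wednesday
CALL unitron.asunit[68; m; kg]
RET  ToolError: incompatible units

Answer: 1791-03-31


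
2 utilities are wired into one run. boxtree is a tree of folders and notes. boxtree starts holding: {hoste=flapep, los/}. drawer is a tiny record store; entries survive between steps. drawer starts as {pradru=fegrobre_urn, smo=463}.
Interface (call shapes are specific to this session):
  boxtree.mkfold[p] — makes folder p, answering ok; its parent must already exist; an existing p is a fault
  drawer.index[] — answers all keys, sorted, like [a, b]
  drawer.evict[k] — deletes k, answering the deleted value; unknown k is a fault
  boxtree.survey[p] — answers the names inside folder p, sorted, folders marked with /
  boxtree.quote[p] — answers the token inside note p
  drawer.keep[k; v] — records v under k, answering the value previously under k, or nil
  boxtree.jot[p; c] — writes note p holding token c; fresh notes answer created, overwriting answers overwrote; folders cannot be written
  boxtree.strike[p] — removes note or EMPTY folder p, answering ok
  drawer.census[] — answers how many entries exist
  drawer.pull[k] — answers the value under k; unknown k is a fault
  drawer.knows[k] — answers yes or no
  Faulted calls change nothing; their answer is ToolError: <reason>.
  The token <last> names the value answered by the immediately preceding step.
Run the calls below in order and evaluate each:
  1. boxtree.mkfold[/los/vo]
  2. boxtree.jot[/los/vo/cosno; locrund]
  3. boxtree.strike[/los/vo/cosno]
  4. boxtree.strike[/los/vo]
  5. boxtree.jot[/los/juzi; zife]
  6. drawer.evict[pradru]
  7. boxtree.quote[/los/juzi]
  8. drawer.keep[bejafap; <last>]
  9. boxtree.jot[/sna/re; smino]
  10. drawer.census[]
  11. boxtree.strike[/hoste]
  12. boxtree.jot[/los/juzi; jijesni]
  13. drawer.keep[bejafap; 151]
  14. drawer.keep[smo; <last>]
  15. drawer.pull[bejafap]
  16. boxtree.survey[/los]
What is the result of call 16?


Answer: [juzi]

Derivation:
$ boxtree.mkfold /los/vo
:: ok
$ boxtree.jot /los/vo/cosno locrund
:: created
$ boxtree.strike /los/vo/cosno
:: ok
$ boxtree.strike /los/vo
:: ok
$ boxtree.jot /los/juzi zife
:: created
$ drawer.evict pradru
:: fegrobre_urn
$ boxtree.quote /los/juzi
:: zife
$ drawer.keep bejafap <last>
:: nil
$ boxtree.jot /sna/re smino
:: ToolError: no parent
$ drawer.census
:: 2
$ boxtree.strike /hoste
:: ok
$ boxtree.jot /los/juzi jijesni
:: overwrote
$ drawer.keep bejafap 151
:: zife
$ drawer.keep smo <last>
:: 463
$ drawer.pull bejafap
:: 151
$ boxtree.survey /los
:: [juzi]


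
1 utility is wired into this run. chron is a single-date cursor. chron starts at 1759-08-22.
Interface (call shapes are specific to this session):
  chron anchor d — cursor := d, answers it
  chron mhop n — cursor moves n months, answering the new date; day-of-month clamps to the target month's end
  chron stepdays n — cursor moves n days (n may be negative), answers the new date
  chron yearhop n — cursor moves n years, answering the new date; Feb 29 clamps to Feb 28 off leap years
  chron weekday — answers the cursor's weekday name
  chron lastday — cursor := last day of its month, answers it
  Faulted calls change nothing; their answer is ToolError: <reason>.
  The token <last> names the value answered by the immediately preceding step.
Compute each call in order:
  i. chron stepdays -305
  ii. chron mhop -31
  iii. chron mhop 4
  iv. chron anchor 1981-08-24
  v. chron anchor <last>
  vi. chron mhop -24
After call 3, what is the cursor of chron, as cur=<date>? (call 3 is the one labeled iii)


// chron stepdays(n: -305) : 1758-10-21
// chron mhop(n: -31) : 1756-03-21
// chron mhop(n: 4) : 1756-07-21
// chron anchor(d: 1981-08-24) : 1981-08-24
// chron anchor(d: <last>) : 1981-08-24
// chron mhop(n: -24) : 1979-08-24

Answer: cur=1756-07-21


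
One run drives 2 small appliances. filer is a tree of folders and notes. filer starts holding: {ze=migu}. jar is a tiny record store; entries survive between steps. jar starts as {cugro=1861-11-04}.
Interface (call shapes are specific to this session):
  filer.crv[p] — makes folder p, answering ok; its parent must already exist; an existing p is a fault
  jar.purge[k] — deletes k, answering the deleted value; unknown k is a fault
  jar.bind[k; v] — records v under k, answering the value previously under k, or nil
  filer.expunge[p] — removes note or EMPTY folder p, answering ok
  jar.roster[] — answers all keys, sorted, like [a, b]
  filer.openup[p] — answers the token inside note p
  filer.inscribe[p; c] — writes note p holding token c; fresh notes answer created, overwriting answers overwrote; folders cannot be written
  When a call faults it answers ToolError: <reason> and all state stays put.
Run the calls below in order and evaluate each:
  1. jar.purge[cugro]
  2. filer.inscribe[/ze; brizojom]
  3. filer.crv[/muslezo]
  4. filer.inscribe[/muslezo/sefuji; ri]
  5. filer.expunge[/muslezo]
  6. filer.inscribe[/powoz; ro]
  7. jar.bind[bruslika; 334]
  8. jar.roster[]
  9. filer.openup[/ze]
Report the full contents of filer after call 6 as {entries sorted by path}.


Answer: {muslezo/, muslezo/sefuji=ri, powoz=ro, ze=brizojom}

Derivation:
~$ jar.purge k=cugro
= 1861-11-04
~$ filer.inscribe p=/ze c=brizojom
= overwrote
~$ filer.crv p=/muslezo
= ok
~$ filer.inscribe p=/muslezo/sefuji c=ri
= created
~$ filer.expunge p=/muslezo
= ToolError: not empty
~$ filer.inscribe p=/powoz c=ro
= created
~$ jar.bind k=bruslika v=334
= nil
~$ jar.roster
= [bruslika]
~$ filer.openup p=/ze
= brizojom


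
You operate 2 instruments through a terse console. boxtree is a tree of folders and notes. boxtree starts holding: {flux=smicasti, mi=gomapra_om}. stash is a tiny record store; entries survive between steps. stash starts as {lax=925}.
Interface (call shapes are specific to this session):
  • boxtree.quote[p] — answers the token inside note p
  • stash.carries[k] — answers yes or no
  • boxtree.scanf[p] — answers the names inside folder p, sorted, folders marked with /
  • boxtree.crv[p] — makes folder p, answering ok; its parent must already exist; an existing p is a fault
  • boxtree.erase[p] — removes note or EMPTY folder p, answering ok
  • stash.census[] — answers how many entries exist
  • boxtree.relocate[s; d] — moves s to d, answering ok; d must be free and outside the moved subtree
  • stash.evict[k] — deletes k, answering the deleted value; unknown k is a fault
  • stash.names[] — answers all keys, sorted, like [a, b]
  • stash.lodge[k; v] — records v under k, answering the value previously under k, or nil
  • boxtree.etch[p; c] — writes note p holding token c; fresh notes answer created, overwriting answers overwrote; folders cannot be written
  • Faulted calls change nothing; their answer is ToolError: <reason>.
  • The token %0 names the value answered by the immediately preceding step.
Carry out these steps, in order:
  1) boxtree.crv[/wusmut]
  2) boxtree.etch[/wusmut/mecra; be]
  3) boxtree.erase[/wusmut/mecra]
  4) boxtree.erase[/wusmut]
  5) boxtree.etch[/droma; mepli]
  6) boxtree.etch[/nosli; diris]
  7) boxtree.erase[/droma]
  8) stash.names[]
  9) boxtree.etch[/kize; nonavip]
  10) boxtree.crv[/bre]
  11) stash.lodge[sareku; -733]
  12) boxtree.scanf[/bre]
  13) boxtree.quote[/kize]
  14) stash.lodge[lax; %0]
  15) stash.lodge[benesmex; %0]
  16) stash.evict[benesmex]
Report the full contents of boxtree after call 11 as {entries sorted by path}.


Answer: {bre/, flux=smicasti, kize=nonavip, mi=gomapra_om, nosli=diris}

Derivation:
;; boxtree.crv(p→/wusmut) : ok
;; boxtree.etch(p→/wusmut/mecra, c→be) : created
;; boxtree.erase(p→/wusmut/mecra) : ok
;; boxtree.erase(p→/wusmut) : ok
;; boxtree.etch(p→/droma, c→mepli) : created
;; boxtree.etch(p→/nosli, c→diris) : created
;; boxtree.erase(p→/droma) : ok
;; stash.names() : [lax]
;; boxtree.etch(p→/kize, c→nonavip) : created
;; boxtree.crv(p→/bre) : ok
;; stash.lodge(k→sareku, v→-733) : nil
;; boxtree.scanf(p→/bre) : []
;; boxtree.quote(p→/kize) : nonavip
;; stash.lodge(k→lax, v→%0) : 925
;; stash.lodge(k→benesmex, v→%0) : nil
;; stash.evict(k→benesmex) : 925


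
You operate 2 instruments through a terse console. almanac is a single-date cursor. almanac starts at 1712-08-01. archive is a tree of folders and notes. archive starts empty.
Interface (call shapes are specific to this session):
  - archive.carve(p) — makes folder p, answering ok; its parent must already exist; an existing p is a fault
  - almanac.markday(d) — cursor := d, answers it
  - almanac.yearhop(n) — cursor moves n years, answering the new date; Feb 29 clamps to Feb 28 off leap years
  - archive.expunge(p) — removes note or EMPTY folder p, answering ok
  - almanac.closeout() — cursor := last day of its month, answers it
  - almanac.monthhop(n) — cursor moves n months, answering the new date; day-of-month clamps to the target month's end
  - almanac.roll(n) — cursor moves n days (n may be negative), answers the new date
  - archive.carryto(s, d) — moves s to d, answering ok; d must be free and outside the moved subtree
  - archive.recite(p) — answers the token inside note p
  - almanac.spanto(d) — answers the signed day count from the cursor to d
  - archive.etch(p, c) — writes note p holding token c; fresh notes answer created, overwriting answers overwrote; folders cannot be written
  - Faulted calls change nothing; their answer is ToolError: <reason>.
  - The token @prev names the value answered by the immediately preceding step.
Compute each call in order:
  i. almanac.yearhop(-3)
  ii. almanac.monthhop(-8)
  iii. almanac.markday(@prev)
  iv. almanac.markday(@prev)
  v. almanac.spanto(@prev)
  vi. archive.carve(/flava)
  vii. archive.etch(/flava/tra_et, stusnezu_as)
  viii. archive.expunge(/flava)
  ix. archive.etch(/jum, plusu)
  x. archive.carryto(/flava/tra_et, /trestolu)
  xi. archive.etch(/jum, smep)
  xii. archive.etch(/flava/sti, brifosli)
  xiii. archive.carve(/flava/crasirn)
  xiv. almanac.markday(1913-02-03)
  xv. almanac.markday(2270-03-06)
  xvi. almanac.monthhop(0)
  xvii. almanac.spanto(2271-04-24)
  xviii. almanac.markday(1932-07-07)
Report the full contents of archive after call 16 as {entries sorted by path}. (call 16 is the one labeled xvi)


Answer: {flava/, flava/crasirn/, flava/sti=brifosli, jum=smep, trestolu=stusnezu_as}

Derivation:
Act: almanac.yearhop[-3]
Obs: 1709-08-01
Act: almanac.monthhop[-8]
Obs: 1708-12-01
Act: almanac.markday[@prev]
Obs: 1708-12-01
Act: almanac.markday[@prev]
Obs: 1708-12-01
Act: almanac.spanto[@prev]
Obs: 0
Act: archive.carve[/flava]
Obs: ok
Act: archive.etch[/flava/tra_et; stusnezu_as]
Obs: created
Act: archive.expunge[/flava]
Obs: ToolError: not empty
Act: archive.etch[/jum; plusu]
Obs: created
Act: archive.carryto[/flava/tra_et; /trestolu]
Obs: ok
Act: archive.etch[/jum; smep]
Obs: overwrote
Act: archive.etch[/flava/sti; brifosli]
Obs: created
Act: archive.carve[/flava/crasirn]
Obs: ok
Act: almanac.markday[1913-02-03]
Obs: 1913-02-03
Act: almanac.markday[2270-03-06]
Obs: 2270-03-06
Act: almanac.monthhop[0]
Obs: 2270-03-06
Act: almanac.spanto[2271-04-24]
Obs: 414
Act: almanac.markday[1932-07-07]
Obs: 1932-07-07


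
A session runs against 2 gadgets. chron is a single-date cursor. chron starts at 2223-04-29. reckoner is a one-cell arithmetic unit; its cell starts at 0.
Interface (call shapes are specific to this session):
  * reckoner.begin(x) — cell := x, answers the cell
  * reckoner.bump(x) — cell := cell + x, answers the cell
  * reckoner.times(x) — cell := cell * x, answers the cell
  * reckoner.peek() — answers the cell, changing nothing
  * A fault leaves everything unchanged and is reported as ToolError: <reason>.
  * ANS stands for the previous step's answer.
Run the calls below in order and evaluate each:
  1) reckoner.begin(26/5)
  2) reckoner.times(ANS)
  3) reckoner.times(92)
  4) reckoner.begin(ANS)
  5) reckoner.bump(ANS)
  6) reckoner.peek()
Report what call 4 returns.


Answer: 62192/25

Derivation:
-> reckoner.begin(x=26/5)
<- 26/5
-> reckoner.times(x=ANS)
<- 676/25
-> reckoner.times(x=92)
<- 62192/25
-> reckoner.begin(x=ANS)
<- 62192/25
-> reckoner.bump(x=ANS)
<- 124384/25
-> reckoner.peek()
<- 124384/25


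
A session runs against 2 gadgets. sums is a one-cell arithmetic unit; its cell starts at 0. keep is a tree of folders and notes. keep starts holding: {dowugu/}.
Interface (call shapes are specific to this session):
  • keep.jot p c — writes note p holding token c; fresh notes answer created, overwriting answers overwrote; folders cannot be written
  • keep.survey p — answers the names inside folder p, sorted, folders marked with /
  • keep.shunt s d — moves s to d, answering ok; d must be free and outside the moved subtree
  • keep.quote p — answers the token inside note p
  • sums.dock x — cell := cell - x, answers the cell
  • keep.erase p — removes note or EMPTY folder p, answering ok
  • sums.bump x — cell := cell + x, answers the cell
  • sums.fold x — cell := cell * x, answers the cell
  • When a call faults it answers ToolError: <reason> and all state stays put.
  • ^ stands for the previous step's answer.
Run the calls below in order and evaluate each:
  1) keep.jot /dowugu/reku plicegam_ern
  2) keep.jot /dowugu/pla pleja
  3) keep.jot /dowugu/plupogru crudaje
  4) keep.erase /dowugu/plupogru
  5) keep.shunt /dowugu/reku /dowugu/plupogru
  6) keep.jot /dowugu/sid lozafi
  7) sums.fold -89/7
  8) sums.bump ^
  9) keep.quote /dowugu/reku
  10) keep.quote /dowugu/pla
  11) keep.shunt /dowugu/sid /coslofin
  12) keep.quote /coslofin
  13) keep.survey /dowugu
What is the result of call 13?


Do: jot[p: /dowugu/reku; c: plicegam_ern]
See: created
Do: jot[p: /dowugu/pla; c: pleja]
See: created
Do: jot[p: /dowugu/plupogru; c: crudaje]
See: created
Do: erase[p: /dowugu/plupogru]
See: ok
Do: shunt[s: /dowugu/reku; d: /dowugu/plupogru]
See: ok
Do: jot[p: /dowugu/sid; c: lozafi]
See: created
Do: fold[x: -89/7]
See: 0
Do: bump[x: ^]
See: 0
Do: quote[p: /dowugu/reku]
See: ToolError: not found
Do: quote[p: /dowugu/pla]
See: pleja
Do: shunt[s: /dowugu/sid; d: /coslofin]
See: ok
Do: quote[p: /coslofin]
See: lozafi
Do: survey[p: /dowugu]
See: [pla, plupogru]

Answer: [pla, plupogru]


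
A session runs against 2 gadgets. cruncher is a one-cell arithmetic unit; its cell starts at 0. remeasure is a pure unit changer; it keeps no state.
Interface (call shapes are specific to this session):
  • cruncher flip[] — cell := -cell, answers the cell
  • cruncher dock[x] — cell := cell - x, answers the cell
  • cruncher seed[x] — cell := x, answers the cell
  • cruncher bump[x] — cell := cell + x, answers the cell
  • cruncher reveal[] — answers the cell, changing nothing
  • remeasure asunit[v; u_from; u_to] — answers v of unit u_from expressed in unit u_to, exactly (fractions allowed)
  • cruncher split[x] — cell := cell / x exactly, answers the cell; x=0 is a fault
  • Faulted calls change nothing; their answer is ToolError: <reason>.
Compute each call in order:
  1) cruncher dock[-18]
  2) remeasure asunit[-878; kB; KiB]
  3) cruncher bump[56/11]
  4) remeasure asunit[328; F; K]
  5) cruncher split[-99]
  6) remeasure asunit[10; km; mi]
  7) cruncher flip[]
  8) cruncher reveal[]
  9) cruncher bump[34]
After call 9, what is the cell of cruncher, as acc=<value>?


% cruncher dock x=-18
= 18
% remeasure asunit v=-878 u_from=kB u_to=KiB
= -54875/64
% cruncher bump x=56/11
= 254/11
% remeasure asunit v=328 u_from=F u_to=K
= 78767/180
% cruncher split x=-99
= -254/1089
% remeasure asunit v=10 u_from=km u_to=mi
= 78125/12573
% cruncher flip
= 254/1089
% cruncher reveal
= 254/1089
% cruncher bump x=34
= 37280/1089

Answer: acc=37280/1089


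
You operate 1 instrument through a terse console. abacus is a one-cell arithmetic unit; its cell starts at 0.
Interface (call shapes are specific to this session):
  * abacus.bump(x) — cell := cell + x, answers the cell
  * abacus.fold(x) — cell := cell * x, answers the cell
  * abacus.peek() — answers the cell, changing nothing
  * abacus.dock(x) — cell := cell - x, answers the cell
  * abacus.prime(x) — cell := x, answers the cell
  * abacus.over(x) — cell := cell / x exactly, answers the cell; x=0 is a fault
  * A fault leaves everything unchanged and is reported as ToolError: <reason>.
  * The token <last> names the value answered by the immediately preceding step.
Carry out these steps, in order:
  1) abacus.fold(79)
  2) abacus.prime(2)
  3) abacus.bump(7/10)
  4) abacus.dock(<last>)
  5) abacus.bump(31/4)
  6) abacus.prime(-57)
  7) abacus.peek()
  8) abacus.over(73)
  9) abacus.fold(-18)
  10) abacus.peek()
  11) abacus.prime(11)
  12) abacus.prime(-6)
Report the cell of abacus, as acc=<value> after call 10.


Answer: acc=1026/73

Derivation:
CALL fold[x→79]
RET  0
CALL prime[x→2]
RET  2
CALL bump[x→7/10]
RET  27/10
CALL dock[x→<last>]
RET  0
CALL bump[x→31/4]
RET  31/4
CALL prime[x→-57]
RET  -57
CALL peek[]
RET  -57
CALL over[x→73]
RET  -57/73
CALL fold[x→-18]
RET  1026/73
CALL peek[]
RET  1026/73
CALL prime[x→11]
RET  11
CALL prime[x→-6]
RET  -6


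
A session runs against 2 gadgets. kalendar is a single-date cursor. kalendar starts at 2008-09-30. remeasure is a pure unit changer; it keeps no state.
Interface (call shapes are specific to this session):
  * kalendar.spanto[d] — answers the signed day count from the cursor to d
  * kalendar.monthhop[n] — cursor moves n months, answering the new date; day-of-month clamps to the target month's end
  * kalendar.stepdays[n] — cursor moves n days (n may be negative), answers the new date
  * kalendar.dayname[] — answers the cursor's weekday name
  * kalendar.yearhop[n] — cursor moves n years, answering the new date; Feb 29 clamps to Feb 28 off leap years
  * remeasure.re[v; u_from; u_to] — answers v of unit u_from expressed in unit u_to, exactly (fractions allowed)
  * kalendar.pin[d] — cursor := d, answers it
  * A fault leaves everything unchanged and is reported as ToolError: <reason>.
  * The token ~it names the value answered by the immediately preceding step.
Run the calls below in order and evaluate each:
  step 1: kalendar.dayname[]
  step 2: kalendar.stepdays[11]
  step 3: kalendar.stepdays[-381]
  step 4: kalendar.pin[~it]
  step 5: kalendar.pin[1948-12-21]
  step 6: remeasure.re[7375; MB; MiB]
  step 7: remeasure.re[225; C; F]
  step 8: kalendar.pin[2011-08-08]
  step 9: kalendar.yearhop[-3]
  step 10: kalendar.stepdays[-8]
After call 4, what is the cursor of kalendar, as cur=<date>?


Answer: cur=2007-09-26

Derivation:
-> kalendar.dayname()
<- Tuesday
-> kalendar.stepdays(11)
<- 2008-10-11
-> kalendar.stepdays(-381)
<- 2007-09-26
-> kalendar.pin(~it)
<- 2007-09-26
-> kalendar.pin(1948-12-21)
<- 1948-12-21
-> remeasure.re(7375, MB, MiB)
<- 115234375/16384
-> remeasure.re(225, C, F)
<- 437
-> kalendar.pin(2011-08-08)
<- 2011-08-08
-> kalendar.yearhop(-3)
<- 2008-08-08
-> kalendar.stepdays(-8)
<- 2008-07-31


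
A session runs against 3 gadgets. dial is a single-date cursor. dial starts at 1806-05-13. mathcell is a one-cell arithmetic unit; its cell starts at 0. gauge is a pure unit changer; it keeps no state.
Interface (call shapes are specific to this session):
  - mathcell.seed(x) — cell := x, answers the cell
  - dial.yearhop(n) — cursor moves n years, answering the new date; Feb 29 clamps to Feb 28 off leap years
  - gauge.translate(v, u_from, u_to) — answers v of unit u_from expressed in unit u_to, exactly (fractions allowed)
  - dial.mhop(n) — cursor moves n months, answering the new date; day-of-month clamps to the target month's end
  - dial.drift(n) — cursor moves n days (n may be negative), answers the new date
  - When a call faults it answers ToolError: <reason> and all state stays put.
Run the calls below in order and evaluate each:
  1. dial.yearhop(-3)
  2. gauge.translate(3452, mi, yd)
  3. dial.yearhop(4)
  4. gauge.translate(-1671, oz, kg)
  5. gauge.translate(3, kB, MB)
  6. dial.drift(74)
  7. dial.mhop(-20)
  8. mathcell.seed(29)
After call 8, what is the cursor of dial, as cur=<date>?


~$ dial.yearhop n='-3'
:: 1803-05-13
~$ gauge.translate v='3452' u_from='mi' u_to='yd'
:: 6075520
~$ dial.yearhop n='4'
:: 1807-05-13
~$ gauge.translate v='-1671' u_from='oz' u_to='kg'
:: -75795285027/1600000000
~$ gauge.translate v='3' u_from='kB' u_to='MB'
:: 3/1000
~$ dial.drift n='74'
:: 1807-07-26
~$ dial.mhop n='-20'
:: 1805-11-26
~$ mathcell.seed x='29'
:: 29

Answer: cur=1805-11-26


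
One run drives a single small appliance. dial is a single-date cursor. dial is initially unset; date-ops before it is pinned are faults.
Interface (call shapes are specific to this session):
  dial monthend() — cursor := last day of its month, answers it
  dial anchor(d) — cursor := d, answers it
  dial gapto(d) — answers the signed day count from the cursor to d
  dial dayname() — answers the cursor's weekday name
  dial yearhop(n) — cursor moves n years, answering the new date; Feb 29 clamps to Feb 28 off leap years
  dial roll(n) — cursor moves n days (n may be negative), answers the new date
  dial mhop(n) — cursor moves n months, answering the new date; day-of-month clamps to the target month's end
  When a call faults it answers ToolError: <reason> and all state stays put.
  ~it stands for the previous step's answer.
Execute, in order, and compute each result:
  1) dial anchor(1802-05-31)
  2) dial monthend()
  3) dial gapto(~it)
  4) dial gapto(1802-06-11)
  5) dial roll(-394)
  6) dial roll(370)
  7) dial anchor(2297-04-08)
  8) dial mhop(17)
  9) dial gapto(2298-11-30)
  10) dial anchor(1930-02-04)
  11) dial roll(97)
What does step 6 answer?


Answer: 1802-05-07

Derivation:
% dial anchor d=1802-05-31
  1802-05-31
% dial monthend
  1802-05-31
% dial gapto d=~it
  0
% dial gapto d=1802-06-11
  11
% dial roll n=-394
  1801-05-02
% dial roll n=370
  1802-05-07
% dial anchor d=2297-04-08
  2297-04-08
% dial mhop n=17
  2298-09-08
% dial gapto d=2298-11-30
  83
% dial anchor d=1930-02-04
  1930-02-04
% dial roll n=97
  1930-05-12


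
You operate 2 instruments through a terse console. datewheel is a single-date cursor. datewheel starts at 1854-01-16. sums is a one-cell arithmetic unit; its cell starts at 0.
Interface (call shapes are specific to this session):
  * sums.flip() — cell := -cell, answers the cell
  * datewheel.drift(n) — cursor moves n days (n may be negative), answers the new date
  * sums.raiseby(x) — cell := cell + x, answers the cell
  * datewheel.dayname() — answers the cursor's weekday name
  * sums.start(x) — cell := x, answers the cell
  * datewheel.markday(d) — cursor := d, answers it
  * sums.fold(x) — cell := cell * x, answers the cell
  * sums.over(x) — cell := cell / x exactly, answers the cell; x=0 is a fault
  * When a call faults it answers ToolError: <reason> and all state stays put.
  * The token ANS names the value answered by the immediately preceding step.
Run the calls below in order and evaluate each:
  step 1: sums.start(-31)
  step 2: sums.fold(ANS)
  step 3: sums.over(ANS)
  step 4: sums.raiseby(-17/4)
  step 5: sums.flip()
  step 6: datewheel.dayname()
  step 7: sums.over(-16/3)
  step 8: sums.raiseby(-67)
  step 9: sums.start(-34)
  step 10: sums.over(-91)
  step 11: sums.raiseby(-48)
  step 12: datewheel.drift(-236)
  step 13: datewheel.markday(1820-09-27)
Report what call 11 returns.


Answer: -4334/91

Derivation:
[in] start x='-31'
:: -31
[in] fold x='ANS'
:: 961
[in] over x='ANS'
:: 1
[in] raiseby x='-17/4'
:: -13/4
[in] flip
:: 13/4
[in] dayname
:: Monday
[in] over x='-16/3'
:: -39/64
[in] raiseby x='-67'
:: -4327/64
[in] start x='-34'
:: -34
[in] over x='-91'
:: 34/91
[in] raiseby x='-48'
:: -4334/91
[in] drift n='-236'
:: 1853-05-25
[in] markday d='1820-09-27'
:: 1820-09-27


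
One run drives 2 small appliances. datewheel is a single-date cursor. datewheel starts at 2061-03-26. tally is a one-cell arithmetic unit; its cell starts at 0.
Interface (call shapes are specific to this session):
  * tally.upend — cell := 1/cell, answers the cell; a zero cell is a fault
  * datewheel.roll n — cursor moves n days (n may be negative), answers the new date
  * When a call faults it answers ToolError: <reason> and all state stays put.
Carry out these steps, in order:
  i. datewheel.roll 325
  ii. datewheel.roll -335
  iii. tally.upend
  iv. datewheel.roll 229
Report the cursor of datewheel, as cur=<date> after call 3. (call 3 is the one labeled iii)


~$ roll n→325
[out] 2062-02-14
~$ roll n→-335
[out] 2061-03-16
~$ upend
[out] ToolError: reciprocal of zero
~$ roll n→229
[out] 2061-10-31

Answer: cur=2061-03-16


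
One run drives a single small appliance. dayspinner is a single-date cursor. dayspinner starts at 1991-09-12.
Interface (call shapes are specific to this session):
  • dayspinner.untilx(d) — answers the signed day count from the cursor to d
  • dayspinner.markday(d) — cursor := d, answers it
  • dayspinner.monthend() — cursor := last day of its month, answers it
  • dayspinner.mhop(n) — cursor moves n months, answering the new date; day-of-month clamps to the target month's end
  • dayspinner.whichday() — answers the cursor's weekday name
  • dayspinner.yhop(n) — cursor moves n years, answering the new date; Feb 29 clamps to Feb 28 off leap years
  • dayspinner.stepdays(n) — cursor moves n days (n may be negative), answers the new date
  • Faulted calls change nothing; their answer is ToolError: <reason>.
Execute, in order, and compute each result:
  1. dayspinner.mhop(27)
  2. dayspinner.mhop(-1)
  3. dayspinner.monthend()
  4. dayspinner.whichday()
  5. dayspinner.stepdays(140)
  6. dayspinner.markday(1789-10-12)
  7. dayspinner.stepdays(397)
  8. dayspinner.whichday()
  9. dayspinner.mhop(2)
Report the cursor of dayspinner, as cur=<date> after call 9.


Answer: cur=1791-01-13

Derivation:
% mhop(n=27) -> 1993-12-12
% mhop(n=-1) -> 1993-11-12
% monthend() -> 1993-11-30
% whichday() -> Tuesday
% stepdays(n=140) -> 1994-04-19
% markday(d=1789-10-12) -> 1789-10-12
% stepdays(n=397) -> 1790-11-13
% whichday() -> Saturday
% mhop(n=2) -> 1791-01-13


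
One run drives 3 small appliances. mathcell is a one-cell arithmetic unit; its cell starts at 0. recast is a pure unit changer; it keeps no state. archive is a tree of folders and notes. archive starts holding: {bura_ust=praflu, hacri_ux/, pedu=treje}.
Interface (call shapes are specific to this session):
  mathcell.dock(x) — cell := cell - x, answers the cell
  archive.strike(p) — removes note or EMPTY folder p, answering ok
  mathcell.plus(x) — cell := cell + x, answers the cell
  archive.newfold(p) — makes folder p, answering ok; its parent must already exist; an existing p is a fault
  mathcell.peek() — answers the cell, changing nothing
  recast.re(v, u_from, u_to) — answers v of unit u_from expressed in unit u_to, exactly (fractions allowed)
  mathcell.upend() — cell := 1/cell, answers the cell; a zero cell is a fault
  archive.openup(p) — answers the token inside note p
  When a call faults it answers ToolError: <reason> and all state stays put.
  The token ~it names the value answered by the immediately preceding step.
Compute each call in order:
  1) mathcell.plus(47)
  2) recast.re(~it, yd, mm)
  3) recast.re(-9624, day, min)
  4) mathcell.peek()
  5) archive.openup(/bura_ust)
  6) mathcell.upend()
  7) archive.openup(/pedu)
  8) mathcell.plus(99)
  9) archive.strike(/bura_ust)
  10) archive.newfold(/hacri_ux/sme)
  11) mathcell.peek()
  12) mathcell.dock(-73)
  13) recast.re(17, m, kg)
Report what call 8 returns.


! mathcell.plus(47) -> 47
! recast.re(~it, yd, mm) -> 214884/5
! recast.re(-9624, day, min) -> -13858560
! mathcell.peek() -> 47
! archive.openup(/bura_ust) -> praflu
! mathcell.upend() -> 1/47
! archive.openup(/pedu) -> treje
! mathcell.plus(99) -> 4654/47
! archive.strike(/bura_ust) -> ok
! archive.newfold(/hacri_ux/sme) -> ok
! mathcell.peek() -> 4654/47
! mathcell.dock(-73) -> 8085/47
! recast.re(17, m, kg) -> ToolError: incompatible units

Answer: 4654/47


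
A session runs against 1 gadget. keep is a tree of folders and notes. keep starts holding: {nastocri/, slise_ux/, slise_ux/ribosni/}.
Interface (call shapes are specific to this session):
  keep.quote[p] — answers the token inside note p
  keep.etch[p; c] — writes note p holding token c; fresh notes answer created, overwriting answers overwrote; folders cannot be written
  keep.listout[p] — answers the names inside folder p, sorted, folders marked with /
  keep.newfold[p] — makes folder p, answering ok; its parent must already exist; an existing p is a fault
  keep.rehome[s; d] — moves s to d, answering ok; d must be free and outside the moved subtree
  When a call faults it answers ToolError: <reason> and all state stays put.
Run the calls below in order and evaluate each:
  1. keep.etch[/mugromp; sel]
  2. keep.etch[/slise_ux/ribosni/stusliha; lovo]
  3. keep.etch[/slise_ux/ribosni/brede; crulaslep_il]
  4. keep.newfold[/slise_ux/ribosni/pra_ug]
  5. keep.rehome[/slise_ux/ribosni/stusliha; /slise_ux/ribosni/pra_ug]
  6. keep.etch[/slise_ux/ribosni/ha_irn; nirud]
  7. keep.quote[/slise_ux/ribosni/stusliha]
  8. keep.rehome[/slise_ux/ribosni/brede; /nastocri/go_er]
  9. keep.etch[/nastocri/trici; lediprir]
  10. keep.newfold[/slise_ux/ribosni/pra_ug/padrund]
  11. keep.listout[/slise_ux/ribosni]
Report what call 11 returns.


Answer: [ha_irn, pra_ug/, stusliha]

Derivation:
! keep.etch(p: /mugromp, c: sel) => created
! keep.etch(p: /slise_ux/ribosni/stusliha, c: lovo) => created
! keep.etch(p: /slise_ux/ribosni/brede, c: crulaslep_il) => created
! keep.newfold(p: /slise_ux/ribosni/pra_ug) => ok
! keep.rehome(s: /slise_ux/ribosni/stusliha, d: /slise_ux/ribosni/pra_ug) => ToolError: exists
! keep.etch(p: /slise_ux/ribosni/ha_irn, c: nirud) => created
! keep.quote(p: /slise_ux/ribosni/stusliha) => lovo
! keep.rehome(s: /slise_ux/ribosni/brede, d: /nastocri/go_er) => ok
! keep.etch(p: /nastocri/trici, c: lediprir) => created
! keep.newfold(p: /slise_ux/ribosni/pra_ug/padrund) => ok
! keep.listout(p: /slise_ux/ribosni) => [ha_irn, pra_ug/, stusliha]


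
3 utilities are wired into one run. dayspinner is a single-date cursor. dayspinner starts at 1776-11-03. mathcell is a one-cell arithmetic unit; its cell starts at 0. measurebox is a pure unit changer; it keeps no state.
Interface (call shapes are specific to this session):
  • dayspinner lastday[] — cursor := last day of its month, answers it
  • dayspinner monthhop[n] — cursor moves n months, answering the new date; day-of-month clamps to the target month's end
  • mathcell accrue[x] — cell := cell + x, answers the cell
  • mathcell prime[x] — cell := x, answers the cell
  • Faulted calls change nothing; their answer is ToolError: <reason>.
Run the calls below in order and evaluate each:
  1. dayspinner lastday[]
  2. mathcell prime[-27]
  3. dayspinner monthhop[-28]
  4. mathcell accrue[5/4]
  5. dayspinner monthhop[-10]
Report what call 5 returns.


Answer: 1773-09-30

Derivation:
! dayspinner lastday() == 1776-11-30
! mathcell prime(x→-27) == -27
! dayspinner monthhop(n→-28) == 1774-07-30
! mathcell accrue(x→5/4) == -103/4
! dayspinner monthhop(n→-10) == 1773-09-30


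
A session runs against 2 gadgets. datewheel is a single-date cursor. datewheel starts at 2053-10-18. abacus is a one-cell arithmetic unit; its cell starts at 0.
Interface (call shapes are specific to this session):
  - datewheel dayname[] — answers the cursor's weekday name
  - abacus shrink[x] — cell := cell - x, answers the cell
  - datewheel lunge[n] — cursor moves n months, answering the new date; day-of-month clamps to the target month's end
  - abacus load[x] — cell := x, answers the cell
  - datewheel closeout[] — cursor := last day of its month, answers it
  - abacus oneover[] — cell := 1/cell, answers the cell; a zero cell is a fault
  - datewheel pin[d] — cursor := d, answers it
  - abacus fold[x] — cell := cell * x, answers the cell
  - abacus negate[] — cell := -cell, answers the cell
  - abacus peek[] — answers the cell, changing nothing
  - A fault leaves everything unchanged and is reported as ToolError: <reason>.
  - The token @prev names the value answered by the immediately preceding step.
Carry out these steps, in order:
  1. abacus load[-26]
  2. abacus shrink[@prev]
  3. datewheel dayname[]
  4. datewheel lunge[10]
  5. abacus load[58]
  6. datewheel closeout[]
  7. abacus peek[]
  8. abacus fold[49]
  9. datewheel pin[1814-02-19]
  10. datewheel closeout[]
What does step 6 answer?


-- 1. abacus load(x='-26') ~> -26
-- 2. abacus shrink(x='@prev') ~> 0
-- 3. datewheel dayname() ~> Saturday
-- 4. datewheel lunge(n='10') ~> 2054-08-18
-- 5. abacus load(x='58') ~> 58
-- 6. datewheel closeout() ~> 2054-08-31
-- 7. abacus peek() ~> 58
-- 8. abacus fold(x='49') ~> 2842
-- 9. datewheel pin(d='1814-02-19') ~> 1814-02-19
-- 10. datewheel closeout() ~> 1814-02-28

Answer: 2054-08-31


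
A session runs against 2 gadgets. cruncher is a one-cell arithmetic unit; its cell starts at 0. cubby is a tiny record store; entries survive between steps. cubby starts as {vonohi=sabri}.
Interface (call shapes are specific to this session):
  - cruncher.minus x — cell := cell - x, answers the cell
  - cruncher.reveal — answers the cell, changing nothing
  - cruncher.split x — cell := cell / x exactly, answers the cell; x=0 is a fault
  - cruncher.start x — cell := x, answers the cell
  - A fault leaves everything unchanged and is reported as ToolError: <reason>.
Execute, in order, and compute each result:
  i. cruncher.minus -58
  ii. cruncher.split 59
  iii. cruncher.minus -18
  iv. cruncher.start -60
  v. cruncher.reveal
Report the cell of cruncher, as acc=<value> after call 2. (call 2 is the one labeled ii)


Answer: acc=58/59

Derivation:
> cruncher.minus x: -58
[out] 58
> cruncher.split x: 59
[out] 58/59
> cruncher.minus x: -18
[out] 1120/59
> cruncher.start x: -60
[out] -60
> cruncher.reveal
[out] -60


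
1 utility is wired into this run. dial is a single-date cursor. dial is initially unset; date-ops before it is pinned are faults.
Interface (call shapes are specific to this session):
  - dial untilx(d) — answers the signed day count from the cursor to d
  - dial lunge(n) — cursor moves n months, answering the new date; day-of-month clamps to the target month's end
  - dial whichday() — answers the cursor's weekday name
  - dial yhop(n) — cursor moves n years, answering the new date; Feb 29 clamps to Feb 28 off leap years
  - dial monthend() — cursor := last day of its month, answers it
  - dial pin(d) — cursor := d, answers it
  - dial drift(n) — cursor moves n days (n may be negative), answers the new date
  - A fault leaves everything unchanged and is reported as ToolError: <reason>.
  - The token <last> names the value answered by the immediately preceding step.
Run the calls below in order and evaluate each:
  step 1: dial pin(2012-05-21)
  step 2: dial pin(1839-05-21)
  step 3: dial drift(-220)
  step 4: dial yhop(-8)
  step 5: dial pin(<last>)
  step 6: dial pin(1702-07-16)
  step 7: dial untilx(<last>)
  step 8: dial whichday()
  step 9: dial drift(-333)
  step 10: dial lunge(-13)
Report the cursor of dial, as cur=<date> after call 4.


Answer: cur=1830-10-13

Derivation:
Then dial pin with d→2012-05-21, and observe 2012-05-21.
Then dial pin with d→1839-05-21, yielding 1839-05-21.
Calling dial drift with n→-220, and see 1838-10-13.
Invoking dial yhop with n→-8, → 1830-10-13.
Calling dial pin with d→<last>, and get 1830-10-13.
I use dial pin with d→1702-07-16, and observe 1702-07-16.
Now I run dial untilx with d→<last>, and see 0.
Using dial whichday: Sunday.
I call dial drift with n→-333, and get 1701-08-17.
I try dial lunge with n→-13, and see 1700-07-17.


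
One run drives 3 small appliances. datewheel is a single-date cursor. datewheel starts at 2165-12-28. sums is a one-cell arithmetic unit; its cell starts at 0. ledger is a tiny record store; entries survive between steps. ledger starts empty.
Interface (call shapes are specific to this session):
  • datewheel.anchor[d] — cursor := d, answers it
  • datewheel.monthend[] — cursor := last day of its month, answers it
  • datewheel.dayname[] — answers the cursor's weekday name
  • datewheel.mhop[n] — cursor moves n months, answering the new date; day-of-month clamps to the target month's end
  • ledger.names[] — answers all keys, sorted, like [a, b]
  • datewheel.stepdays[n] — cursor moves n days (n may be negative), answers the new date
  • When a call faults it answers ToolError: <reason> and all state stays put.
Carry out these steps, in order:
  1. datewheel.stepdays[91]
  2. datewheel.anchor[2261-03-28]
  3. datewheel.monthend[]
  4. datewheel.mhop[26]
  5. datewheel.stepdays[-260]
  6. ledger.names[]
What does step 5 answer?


Answer: 2262-09-13

Derivation:
→ stepdays(n: 91)
← 2166-03-29
→ anchor(d: 2261-03-28)
← 2261-03-28
→ monthend()
← 2261-03-31
→ mhop(n: 26)
← 2263-05-31
→ stepdays(n: -260)
← 2262-09-13
→ names()
← []


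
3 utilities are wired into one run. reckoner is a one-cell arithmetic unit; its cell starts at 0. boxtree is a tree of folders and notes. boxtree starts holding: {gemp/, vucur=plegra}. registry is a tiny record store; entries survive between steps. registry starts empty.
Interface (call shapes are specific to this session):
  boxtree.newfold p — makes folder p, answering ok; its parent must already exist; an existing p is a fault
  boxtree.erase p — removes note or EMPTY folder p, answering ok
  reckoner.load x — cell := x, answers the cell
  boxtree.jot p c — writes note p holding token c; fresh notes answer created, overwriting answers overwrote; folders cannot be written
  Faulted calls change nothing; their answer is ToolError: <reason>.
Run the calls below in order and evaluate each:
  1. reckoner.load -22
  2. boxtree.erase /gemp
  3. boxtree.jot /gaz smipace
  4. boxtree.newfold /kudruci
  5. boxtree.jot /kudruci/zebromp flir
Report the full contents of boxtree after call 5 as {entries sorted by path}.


Answer: {gaz=smipace, kudruci/, kudruci/zebromp=flir, vucur=plegra}

Derivation:
Using reckoner.load with x=-22, giving -22.
Now I run boxtree.erase with p=/gemp, and see ok.
Then boxtree.jot with p=/gaz, c=smipace, and see created.
Invoking boxtree.newfold with p=/kudruci, and see ok.
Invoking boxtree.jot with p=/kudruci/zebromp, c=flir, giving created.
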